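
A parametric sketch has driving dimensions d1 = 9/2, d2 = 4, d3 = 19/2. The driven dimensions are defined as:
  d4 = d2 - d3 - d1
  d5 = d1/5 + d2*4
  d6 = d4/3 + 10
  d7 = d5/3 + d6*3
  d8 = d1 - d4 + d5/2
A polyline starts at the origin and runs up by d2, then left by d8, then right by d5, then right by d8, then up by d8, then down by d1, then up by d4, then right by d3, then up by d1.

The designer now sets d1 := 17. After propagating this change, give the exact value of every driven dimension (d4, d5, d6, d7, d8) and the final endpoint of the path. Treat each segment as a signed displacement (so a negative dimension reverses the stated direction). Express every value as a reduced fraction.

Apply edit: d1 := 17
  d4 = d2 - d3 - d1 = -45/2
  d5 = d1/5 + d2*4 = 97/5
  d6 = d4/3 + 10 = 5/2
  d7 = d5/3 + d6*3 = 419/30
  d8 = d1 - d4 + d5/2 = 246/5
Walk from origin (0, 0):
  seg 1: up by d2 = 4 → (0, 4)
  seg 2: left by d8 = 246/5 → (-246/5, 4)
  seg 3: right by d5 = 97/5 → (-149/5, 4)
  seg 4: right by d8 = 246/5 → (97/5, 4)
  seg 5: up by d8 = 246/5 → (97/5, 266/5)
  seg 6: down by d1 = 17 → (97/5, 181/5)
  seg 7: up by d4 = -45/2 → (97/5, 137/10)
  seg 8: right by d3 = 19/2 → (289/10, 137/10)
  seg 9: up by d1 = 17 → (289/10, 307/10)

d4 = -45/2
d5 = 97/5
d6 = 5/2
d7 = 419/30
d8 = 246/5
endpoint = (289/10, 307/10)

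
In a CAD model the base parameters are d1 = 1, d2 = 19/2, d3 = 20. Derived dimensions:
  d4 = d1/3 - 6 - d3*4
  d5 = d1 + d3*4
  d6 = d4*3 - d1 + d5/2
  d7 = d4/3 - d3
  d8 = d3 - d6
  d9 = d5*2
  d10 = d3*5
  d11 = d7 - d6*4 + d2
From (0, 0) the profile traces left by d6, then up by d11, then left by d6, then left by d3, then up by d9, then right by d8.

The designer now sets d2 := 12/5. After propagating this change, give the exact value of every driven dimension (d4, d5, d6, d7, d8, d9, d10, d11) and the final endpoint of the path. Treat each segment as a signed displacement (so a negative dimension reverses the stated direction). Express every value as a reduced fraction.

d4 = -257/3
d5 = 81
d6 = -435/2
d7 = -437/9
d8 = 475/2
d9 = 162
d10 = 100
d11 = 37073/45
endpoint = (1305/2, 44363/45)

Apply edit: d2 := 12/5
  d4 = d1/3 - 6 - d3*4 = -257/3
  d5 = d1 + d3*4 = 81
  d6 = d4*3 - d1 + d5/2 = -435/2
  d7 = d4/3 - d3 = -437/9
  d8 = d3 - d6 = 475/2
  d9 = d5*2 = 162
  d10 = d3*5 = 100
  d11 = d7 - d6*4 + d2 = 37073/45
Walk from origin (0, 0):
  seg 1: left by d6 = -435/2 → (435/2, 0)
  seg 2: up by d11 = 37073/45 → (435/2, 37073/45)
  seg 3: left by d6 = -435/2 → (435, 37073/45)
  seg 4: left by d3 = 20 → (415, 37073/45)
  seg 5: up by d9 = 162 → (415, 44363/45)
  seg 6: right by d8 = 475/2 → (1305/2, 44363/45)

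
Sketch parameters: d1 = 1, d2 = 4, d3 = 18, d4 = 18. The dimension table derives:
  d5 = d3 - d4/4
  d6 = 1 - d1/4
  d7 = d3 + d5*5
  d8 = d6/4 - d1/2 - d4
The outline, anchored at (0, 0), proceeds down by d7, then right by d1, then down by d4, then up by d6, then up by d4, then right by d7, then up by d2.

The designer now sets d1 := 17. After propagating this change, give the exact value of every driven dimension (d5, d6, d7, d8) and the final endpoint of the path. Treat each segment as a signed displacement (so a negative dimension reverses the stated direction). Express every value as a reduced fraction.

d5 = 27/2
d6 = -13/4
d7 = 171/2
d8 = -437/16
endpoint = (205/2, -339/4)

Apply edit: d1 := 17
  d5 = d3 - d4/4 = 27/2
  d6 = 1 - d1/4 = -13/4
  d7 = d3 + d5*5 = 171/2
  d8 = d6/4 - d1/2 - d4 = -437/16
Walk from origin (0, 0):
  seg 1: down by d7 = 171/2 → (0, -171/2)
  seg 2: right by d1 = 17 → (17, -171/2)
  seg 3: down by d4 = 18 → (17, -207/2)
  seg 4: up by d6 = -13/4 → (17, -427/4)
  seg 5: up by d4 = 18 → (17, -355/4)
  seg 6: right by d7 = 171/2 → (205/2, -355/4)
  seg 7: up by d2 = 4 → (205/2, -339/4)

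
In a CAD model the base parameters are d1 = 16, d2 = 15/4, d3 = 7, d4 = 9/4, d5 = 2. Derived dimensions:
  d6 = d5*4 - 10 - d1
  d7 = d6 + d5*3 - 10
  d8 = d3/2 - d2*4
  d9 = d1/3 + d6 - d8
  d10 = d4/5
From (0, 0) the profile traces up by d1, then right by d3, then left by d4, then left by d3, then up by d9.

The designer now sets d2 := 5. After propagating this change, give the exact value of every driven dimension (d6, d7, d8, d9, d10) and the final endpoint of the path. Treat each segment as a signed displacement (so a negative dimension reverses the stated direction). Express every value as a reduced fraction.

d6 = -18
d7 = -22
d8 = -33/2
d9 = 23/6
d10 = 9/20
endpoint = (-9/4, 119/6)

Apply edit: d2 := 5
  d6 = d5*4 - 10 - d1 = -18
  d7 = d6 + d5*3 - 10 = -22
  d8 = d3/2 - d2*4 = -33/2
  d9 = d1/3 + d6 - d8 = 23/6
  d10 = d4/5 = 9/20
Walk from origin (0, 0):
  seg 1: up by d1 = 16 → (0, 16)
  seg 2: right by d3 = 7 → (7, 16)
  seg 3: left by d4 = 9/4 → (19/4, 16)
  seg 4: left by d3 = 7 → (-9/4, 16)
  seg 5: up by d9 = 23/6 → (-9/4, 119/6)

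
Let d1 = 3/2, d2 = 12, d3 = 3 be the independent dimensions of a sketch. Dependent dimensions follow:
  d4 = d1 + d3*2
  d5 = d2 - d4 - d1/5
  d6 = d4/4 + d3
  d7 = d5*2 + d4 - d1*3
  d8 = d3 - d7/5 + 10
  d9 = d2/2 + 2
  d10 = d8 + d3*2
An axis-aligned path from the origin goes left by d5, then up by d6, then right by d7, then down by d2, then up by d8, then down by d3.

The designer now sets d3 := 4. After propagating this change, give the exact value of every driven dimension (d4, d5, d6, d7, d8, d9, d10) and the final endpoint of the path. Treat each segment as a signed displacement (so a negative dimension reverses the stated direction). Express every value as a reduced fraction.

Apply edit: d3 := 4
  d4 = d1 + d3*2 = 19/2
  d5 = d2 - d4 - d1/5 = 11/5
  d6 = d4/4 + d3 = 51/8
  d7 = d5*2 + d4 - d1*3 = 47/5
  d8 = d3 - d7/5 + 10 = 303/25
  d9 = d2/2 + 2 = 8
  d10 = d8 + d3*2 = 503/25
Walk from origin (0, 0):
  seg 1: left by d5 = 11/5 → (-11/5, 0)
  seg 2: up by d6 = 51/8 → (-11/5, 51/8)
  seg 3: right by d7 = 47/5 → (36/5, 51/8)
  seg 4: down by d2 = 12 → (36/5, -45/8)
  seg 5: up by d8 = 303/25 → (36/5, 1299/200)
  seg 6: down by d3 = 4 → (36/5, 499/200)

d4 = 19/2
d5 = 11/5
d6 = 51/8
d7 = 47/5
d8 = 303/25
d9 = 8
d10 = 503/25
endpoint = (36/5, 499/200)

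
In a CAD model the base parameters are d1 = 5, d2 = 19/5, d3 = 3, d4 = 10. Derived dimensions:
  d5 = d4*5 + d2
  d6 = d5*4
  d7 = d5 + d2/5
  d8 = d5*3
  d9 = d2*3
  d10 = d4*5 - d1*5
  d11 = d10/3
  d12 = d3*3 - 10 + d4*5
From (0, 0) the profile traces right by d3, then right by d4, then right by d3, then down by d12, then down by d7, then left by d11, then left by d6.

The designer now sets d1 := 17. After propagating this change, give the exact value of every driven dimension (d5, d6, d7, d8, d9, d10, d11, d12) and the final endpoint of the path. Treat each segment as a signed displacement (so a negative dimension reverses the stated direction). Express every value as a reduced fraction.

Apply edit: d1 := 17
  d5 = d4*5 + d2 = 269/5
  d6 = d5*4 = 1076/5
  d7 = d5 + d2/5 = 1364/25
  d8 = d5*3 = 807/5
  d9 = d2*3 = 57/5
  d10 = d4*5 - d1*5 = -35
  d11 = d10/3 = -35/3
  d12 = d3*3 - 10 + d4*5 = 49
Walk from origin (0, 0):
  seg 1: right by d3 = 3 → (3, 0)
  seg 2: right by d4 = 10 → (13, 0)
  seg 3: right by d3 = 3 → (16, 0)
  seg 4: down by d12 = 49 → (16, -49)
  seg 5: down by d7 = 1364/25 → (16, -2589/25)
  seg 6: left by d11 = -35/3 → (83/3, -2589/25)
  seg 7: left by d6 = 1076/5 → (-2813/15, -2589/25)

d5 = 269/5
d6 = 1076/5
d7 = 1364/25
d8 = 807/5
d9 = 57/5
d10 = -35
d11 = -35/3
d12 = 49
endpoint = (-2813/15, -2589/25)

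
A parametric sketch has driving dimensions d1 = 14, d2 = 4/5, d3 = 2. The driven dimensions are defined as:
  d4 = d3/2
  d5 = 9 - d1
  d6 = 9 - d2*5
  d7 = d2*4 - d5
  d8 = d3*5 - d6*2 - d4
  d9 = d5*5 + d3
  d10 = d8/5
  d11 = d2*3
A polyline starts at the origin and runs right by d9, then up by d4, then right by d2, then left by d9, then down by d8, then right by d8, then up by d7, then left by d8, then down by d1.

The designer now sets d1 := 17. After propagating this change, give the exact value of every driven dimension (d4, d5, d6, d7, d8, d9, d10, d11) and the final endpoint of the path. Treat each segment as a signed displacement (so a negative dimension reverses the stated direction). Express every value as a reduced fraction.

d4 = 1
d5 = -8
d6 = 5
d7 = 56/5
d8 = -1
d9 = -38
d10 = -1/5
d11 = 12/5
endpoint = (4/5, -19/5)

Apply edit: d1 := 17
  d4 = d3/2 = 1
  d5 = 9 - d1 = -8
  d6 = 9 - d2*5 = 5
  d7 = d2*4 - d5 = 56/5
  d8 = d3*5 - d6*2 - d4 = -1
  d9 = d5*5 + d3 = -38
  d10 = d8/5 = -1/5
  d11 = d2*3 = 12/5
Walk from origin (0, 0):
  seg 1: right by d9 = -38 → (-38, 0)
  seg 2: up by d4 = 1 → (-38, 1)
  seg 3: right by d2 = 4/5 → (-186/5, 1)
  seg 4: left by d9 = -38 → (4/5, 1)
  seg 5: down by d8 = -1 → (4/5, 2)
  seg 6: right by d8 = -1 → (-1/5, 2)
  seg 7: up by d7 = 56/5 → (-1/5, 66/5)
  seg 8: left by d8 = -1 → (4/5, 66/5)
  seg 9: down by d1 = 17 → (4/5, -19/5)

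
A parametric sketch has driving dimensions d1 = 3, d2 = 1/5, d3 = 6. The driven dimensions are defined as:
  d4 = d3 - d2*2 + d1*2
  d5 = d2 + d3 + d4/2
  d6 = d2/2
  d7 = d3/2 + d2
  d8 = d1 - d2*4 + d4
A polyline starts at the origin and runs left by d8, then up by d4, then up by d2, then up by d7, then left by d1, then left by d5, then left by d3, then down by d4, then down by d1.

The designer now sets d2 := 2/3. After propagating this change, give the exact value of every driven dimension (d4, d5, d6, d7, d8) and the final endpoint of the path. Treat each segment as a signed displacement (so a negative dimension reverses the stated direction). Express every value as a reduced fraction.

Apply edit: d2 := 2/3
  d4 = d3 - d2*2 + d1*2 = 32/3
  d5 = d2 + d3 + d4/2 = 12
  d6 = d2/2 = 1/3
  d7 = d3/2 + d2 = 11/3
  d8 = d1 - d2*4 + d4 = 11
Walk from origin (0, 0):
  seg 1: left by d8 = 11 → (-11, 0)
  seg 2: up by d4 = 32/3 → (-11, 32/3)
  seg 3: up by d2 = 2/3 → (-11, 34/3)
  seg 4: up by d7 = 11/3 → (-11, 15)
  seg 5: left by d1 = 3 → (-14, 15)
  seg 6: left by d5 = 12 → (-26, 15)
  seg 7: left by d3 = 6 → (-32, 15)
  seg 8: down by d4 = 32/3 → (-32, 13/3)
  seg 9: down by d1 = 3 → (-32, 4/3)

d4 = 32/3
d5 = 12
d6 = 1/3
d7 = 11/3
d8 = 11
endpoint = (-32, 4/3)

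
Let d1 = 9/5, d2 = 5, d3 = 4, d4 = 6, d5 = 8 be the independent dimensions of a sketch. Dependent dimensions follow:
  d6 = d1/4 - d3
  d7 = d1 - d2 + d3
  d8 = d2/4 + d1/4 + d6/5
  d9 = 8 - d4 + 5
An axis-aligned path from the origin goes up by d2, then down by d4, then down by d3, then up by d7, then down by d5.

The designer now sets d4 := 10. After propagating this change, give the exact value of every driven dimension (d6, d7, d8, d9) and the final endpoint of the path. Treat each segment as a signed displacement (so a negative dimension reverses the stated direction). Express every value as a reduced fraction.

d6 = -71/20
d7 = 4/5
d8 = 99/100
d9 = 3
endpoint = (0, -81/5)

Apply edit: d4 := 10
  d6 = d1/4 - d3 = -71/20
  d7 = d1 - d2 + d3 = 4/5
  d8 = d2/4 + d1/4 + d6/5 = 99/100
  d9 = 8 - d4 + 5 = 3
Walk from origin (0, 0):
  seg 1: up by d2 = 5 → (0, 5)
  seg 2: down by d4 = 10 → (0, -5)
  seg 3: down by d3 = 4 → (0, -9)
  seg 4: up by d7 = 4/5 → (0, -41/5)
  seg 5: down by d5 = 8 → (0, -81/5)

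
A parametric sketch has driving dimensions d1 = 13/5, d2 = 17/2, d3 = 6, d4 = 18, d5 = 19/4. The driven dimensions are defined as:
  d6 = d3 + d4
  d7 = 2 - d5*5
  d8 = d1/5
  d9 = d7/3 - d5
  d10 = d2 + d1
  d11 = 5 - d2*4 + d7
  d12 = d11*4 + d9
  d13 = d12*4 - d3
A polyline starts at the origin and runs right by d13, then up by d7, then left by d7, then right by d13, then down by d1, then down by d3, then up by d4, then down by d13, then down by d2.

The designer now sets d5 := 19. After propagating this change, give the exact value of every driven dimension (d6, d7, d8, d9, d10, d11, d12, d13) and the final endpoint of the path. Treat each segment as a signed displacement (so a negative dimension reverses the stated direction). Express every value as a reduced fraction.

Apply edit: d5 := 19
  d6 = d3 + d4 = 24
  d7 = 2 - d5*5 = -93
  d8 = d1/5 = 13/25
  d9 = d7/3 - d5 = -50
  d10 = d2 + d1 = 111/10
  d11 = 5 - d2*4 + d7 = -122
  d12 = d11*4 + d9 = -538
  d13 = d12*4 - d3 = -2158
Walk from origin (0, 0):
  seg 1: right by d13 = -2158 → (-2158, 0)
  seg 2: up by d7 = -93 → (-2158, -93)
  seg 3: left by d7 = -93 → (-2065, -93)
  seg 4: right by d13 = -2158 → (-4223, -93)
  seg 5: down by d1 = 13/5 → (-4223, -478/5)
  seg 6: down by d3 = 6 → (-4223, -508/5)
  seg 7: up by d4 = 18 → (-4223, -418/5)
  seg 8: down by d13 = -2158 → (-4223, 10372/5)
  seg 9: down by d2 = 17/2 → (-4223, 20659/10)

d6 = 24
d7 = -93
d8 = 13/25
d9 = -50
d10 = 111/10
d11 = -122
d12 = -538
d13 = -2158
endpoint = (-4223, 20659/10)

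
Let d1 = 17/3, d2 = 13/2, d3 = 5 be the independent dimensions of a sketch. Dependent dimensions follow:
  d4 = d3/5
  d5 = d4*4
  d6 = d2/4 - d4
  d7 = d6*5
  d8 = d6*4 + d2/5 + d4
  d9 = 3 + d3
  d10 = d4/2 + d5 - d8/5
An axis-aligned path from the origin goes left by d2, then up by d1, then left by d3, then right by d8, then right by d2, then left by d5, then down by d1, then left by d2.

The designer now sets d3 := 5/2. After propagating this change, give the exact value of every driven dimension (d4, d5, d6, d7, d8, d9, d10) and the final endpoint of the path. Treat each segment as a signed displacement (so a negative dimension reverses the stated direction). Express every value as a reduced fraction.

d4 = 1/2
d5 = 2
d6 = 9/8
d7 = 45/8
d8 = 63/10
d9 = 11/2
d10 = 99/100
endpoint = (-47/10, 0)

Apply edit: d3 := 5/2
  d4 = d3/5 = 1/2
  d5 = d4*4 = 2
  d6 = d2/4 - d4 = 9/8
  d7 = d6*5 = 45/8
  d8 = d6*4 + d2/5 + d4 = 63/10
  d9 = 3 + d3 = 11/2
  d10 = d4/2 + d5 - d8/5 = 99/100
Walk from origin (0, 0):
  seg 1: left by d2 = 13/2 → (-13/2, 0)
  seg 2: up by d1 = 17/3 → (-13/2, 17/3)
  seg 3: left by d3 = 5/2 → (-9, 17/3)
  seg 4: right by d8 = 63/10 → (-27/10, 17/3)
  seg 5: right by d2 = 13/2 → (19/5, 17/3)
  seg 6: left by d5 = 2 → (9/5, 17/3)
  seg 7: down by d1 = 17/3 → (9/5, 0)
  seg 8: left by d2 = 13/2 → (-47/10, 0)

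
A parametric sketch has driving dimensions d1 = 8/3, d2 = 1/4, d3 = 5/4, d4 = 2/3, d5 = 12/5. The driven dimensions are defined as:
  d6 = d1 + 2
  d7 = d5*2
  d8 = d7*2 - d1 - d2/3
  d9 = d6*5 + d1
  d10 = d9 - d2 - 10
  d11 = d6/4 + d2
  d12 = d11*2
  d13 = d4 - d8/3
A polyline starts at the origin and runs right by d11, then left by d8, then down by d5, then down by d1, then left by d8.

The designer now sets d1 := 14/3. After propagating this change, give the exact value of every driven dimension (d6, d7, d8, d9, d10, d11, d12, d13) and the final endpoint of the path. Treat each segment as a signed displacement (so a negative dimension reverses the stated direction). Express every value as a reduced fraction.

Apply edit: d1 := 14/3
  d6 = d1 + 2 = 20/3
  d7 = d5*2 = 24/5
  d8 = d7*2 - d1 - d2/3 = 97/20
  d9 = d6*5 + d1 = 38
  d10 = d9 - d2 - 10 = 111/4
  d11 = d6/4 + d2 = 23/12
  d12 = d11*2 = 23/6
  d13 = d4 - d8/3 = -19/20
Walk from origin (0, 0):
  seg 1: right by d11 = 23/12 → (23/12, 0)
  seg 2: left by d8 = 97/20 → (-44/15, 0)
  seg 3: down by d5 = 12/5 → (-44/15, -12/5)
  seg 4: down by d1 = 14/3 → (-44/15, -106/15)
  seg 5: left by d8 = 97/20 → (-467/60, -106/15)

d6 = 20/3
d7 = 24/5
d8 = 97/20
d9 = 38
d10 = 111/4
d11 = 23/12
d12 = 23/6
d13 = -19/20
endpoint = (-467/60, -106/15)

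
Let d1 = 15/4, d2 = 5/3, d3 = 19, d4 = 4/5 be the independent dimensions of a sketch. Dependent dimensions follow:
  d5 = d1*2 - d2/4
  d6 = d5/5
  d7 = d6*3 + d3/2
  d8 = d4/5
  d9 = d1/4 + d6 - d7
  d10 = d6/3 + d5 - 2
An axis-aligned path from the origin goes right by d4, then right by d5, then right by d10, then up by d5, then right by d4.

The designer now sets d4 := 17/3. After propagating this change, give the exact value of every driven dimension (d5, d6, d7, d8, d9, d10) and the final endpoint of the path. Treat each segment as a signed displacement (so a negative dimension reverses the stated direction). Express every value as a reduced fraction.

d5 = 85/12
d6 = 17/12
d7 = 55/4
d8 = 17/15
d9 = -547/48
d10 = 50/9
endpoint = (863/36, 85/12)

Apply edit: d4 := 17/3
  d5 = d1*2 - d2/4 = 85/12
  d6 = d5/5 = 17/12
  d7 = d6*3 + d3/2 = 55/4
  d8 = d4/5 = 17/15
  d9 = d1/4 + d6 - d7 = -547/48
  d10 = d6/3 + d5 - 2 = 50/9
Walk from origin (0, 0):
  seg 1: right by d4 = 17/3 → (17/3, 0)
  seg 2: right by d5 = 85/12 → (51/4, 0)
  seg 3: right by d10 = 50/9 → (659/36, 0)
  seg 4: up by d5 = 85/12 → (659/36, 85/12)
  seg 5: right by d4 = 17/3 → (863/36, 85/12)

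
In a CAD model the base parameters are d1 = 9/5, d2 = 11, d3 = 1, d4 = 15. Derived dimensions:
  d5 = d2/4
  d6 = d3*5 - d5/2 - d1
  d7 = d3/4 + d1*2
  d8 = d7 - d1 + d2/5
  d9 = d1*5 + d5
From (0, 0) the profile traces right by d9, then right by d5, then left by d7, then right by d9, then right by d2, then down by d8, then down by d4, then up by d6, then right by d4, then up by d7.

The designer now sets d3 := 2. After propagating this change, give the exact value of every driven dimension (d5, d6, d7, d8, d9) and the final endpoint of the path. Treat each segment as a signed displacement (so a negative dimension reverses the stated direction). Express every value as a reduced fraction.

Apply edit: d3 := 2
  d5 = d2/4 = 11/4
  d6 = d3*5 - d5/2 - d1 = 273/40
  d7 = d3/4 + d1*2 = 41/10
  d8 = d7 - d1 + d2/5 = 9/2
  d9 = d1*5 + d5 = 47/4
Walk from origin (0, 0):
  seg 1: right by d9 = 47/4 → (47/4, 0)
  seg 2: right by d5 = 11/4 → (29/2, 0)
  seg 3: left by d7 = 41/10 → (52/5, 0)
  seg 4: right by d9 = 47/4 → (443/20, 0)
  seg 5: right by d2 = 11 → (663/20, 0)
  seg 6: down by d8 = 9/2 → (663/20, -9/2)
  seg 7: down by d4 = 15 → (663/20, -39/2)
  seg 8: up by d6 = 273/40 → (663/20, -507/40)
  seg 9: right by d4 = 15 → (963/20, -507/40)
  seg 10: up by d7 = 41/10 → (963/20, -343/40)

d5 = 11/4
d6 = 273/40
d7 = 41/10
d8 = 9/2
d9 = 47/4
endpoint = (963/20, -343/40)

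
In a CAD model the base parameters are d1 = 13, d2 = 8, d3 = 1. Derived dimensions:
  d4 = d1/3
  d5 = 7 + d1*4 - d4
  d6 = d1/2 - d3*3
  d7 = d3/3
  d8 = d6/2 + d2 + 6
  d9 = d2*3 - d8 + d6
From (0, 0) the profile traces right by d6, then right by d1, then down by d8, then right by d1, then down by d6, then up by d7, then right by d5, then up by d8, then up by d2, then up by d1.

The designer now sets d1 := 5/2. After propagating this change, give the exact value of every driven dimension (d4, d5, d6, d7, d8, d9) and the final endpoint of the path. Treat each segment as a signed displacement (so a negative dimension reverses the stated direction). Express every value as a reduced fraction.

d4 = 5/6
d5 = 97/6
d6 = -7/4
d7 = 1/3
d8 = 105/8
d9 = 73/8
endpoint = (233/12, 151/12)

Apply edit: d1 := 5/2
  d4 = d1/3 = 5/6
  d5 = 7 + d1*4 - d4 = 97/6
  d6 = d1/2 - d3*3 = -7/4
  d7 = d3/3 = 1/3
  d8 = d6/2 + d2 + 6 = 105/8
  d9 = d2*3 - d8 + d6 = 73/8
Walk from origin (0, 0):
  seg 1: right by d6 = -7/4 → (-7/4, 0)
  seg 2: right by d1 = 5/2 → (3/4, 0)
  seg 3: down by d8 = 105/8 → (3/4, -105/8)
  seg 4: right by d1 = 5/2 → (13/4, -105/8)
  seg 5: down by d6 = -7/4 → (13/4, -91/8)
  seg 6: up by d7 = 1/3 → (13/4, -265/24)
  seg 7: right by d5 = 97/6 → (233/12, -265/24)
  seg 8: up by d8 = 105/8 → (233/12, 25/12)
  seg 9: up by d2 = 8 → (233/12, 121/12)
  seg 10: up by d1 = 5/2 → (233/12, 151/12)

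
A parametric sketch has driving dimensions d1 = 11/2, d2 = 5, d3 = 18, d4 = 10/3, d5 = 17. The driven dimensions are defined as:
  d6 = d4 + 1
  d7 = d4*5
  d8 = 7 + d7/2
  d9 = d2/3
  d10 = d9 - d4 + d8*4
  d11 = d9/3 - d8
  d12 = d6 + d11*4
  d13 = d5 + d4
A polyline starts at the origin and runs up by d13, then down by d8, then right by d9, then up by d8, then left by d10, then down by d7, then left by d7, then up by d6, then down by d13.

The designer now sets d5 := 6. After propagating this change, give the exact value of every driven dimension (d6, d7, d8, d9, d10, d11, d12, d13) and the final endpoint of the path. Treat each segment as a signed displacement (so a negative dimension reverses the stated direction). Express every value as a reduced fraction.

d6 = 13/3
d7 = 50/3
d8 = 46/3
d9 = 5/3
d10 = 179/3
d11 = -133/9
d12 = -493/9
d13 = 28/3
endpoint = (-224/3, -37/3)

Apply edit: d5 := 6
  d6 = d4 + 1 = 13/3
  d7 = d4*5 = 50/3
  d8 = 7 + d7/2 = 46/3
  d9 = d2/3 = 5/3
  d10 = d9 - d4 + d8*4 = 179/3
  d11 = d9/3 - d8 = -133/9
  d12 = d6 + d11*4 = -493/9
  d13 = d5 + d4 = 28/3
Walk from origin (0, 0):
  seg 1: up by d13 = 28/3 → (0, 28/3)
  seg 2: down by d8 = 46/3 → (0, -6)
  seg 3: right by d9 = 5/3 → (5/3, -6)
  seg 4: up by d8 = 46/3 → (5/3, 28/3)
  seg 5: left by d10 = 179/3 → (-58, 28/3)
  seg 6: down by d7 = 50/3 → (-58, -22/3)
  seg 7: left by d7 = 50/3 → (-224/3, -22/3)
  seg 8: up by d6 = 13/3 → (-224/3, -3)
  seg 9: down by d13 = 28/3 → (-224/3, -37/3)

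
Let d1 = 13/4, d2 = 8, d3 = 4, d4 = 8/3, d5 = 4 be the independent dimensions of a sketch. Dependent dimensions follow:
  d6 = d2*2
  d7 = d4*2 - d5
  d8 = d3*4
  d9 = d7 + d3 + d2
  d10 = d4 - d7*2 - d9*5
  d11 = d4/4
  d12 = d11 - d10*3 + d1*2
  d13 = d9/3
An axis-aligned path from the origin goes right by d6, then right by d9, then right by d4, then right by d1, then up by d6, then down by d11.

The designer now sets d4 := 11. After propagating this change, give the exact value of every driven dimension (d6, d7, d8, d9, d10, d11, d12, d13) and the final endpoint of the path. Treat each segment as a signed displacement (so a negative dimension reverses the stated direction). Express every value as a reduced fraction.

Apply edit: d4 := 11
  d6 = d2*2 = 16
  d7 = d4*2 - d5 = 18
  d8 = d3*4 = 16
  d9 = d7 + d3 + d2 = 30
  d10 = d4 - d7*2 - d9*5 = -175
  d11 = d4/4 = 11/4
  d12 = d11 - d10*3 + d1*2 = 2137/4
  d13 = d9/3 = 10
Walk from origin (0, 0):
  seg 1: right by d6 = 16 → (16, 0)
  seg 2: right by d9 = 30 → (46, 0)
  seg 3: right by d4 = 11 → (57, 0)
  seg 4: right by d1 = 13/4 → (241/4, 0)
  seg 5: up by d6 = 16 → (241/4, 16)
  seg 6: down by d11 = 11/4 → (241/4, 53/4)

d6 = 16
d7 = 18
d8 = 16
d9 = 30
d10 = -175
d11 = 11/4
d12 = 2137/4
d13 = 10
endpoint = (241/4, 53/4)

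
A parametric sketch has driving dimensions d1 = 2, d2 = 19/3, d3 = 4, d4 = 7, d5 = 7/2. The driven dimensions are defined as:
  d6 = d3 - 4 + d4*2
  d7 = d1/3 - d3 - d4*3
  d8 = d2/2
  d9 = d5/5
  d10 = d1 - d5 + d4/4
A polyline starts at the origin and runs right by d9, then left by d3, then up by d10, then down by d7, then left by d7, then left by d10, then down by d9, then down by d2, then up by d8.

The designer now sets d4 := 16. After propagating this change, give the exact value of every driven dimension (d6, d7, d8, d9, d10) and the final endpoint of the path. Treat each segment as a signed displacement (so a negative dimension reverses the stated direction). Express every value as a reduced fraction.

d6 = 32
d7 = -154/3
d8 = 19/6
d9 = 7/10
d10 = 5/2
endpoint = (683/15, 1499/30)

Apply edit: d4 := 16
  d6 = d3 - 4 + d4*2 = 32
  d7 = d1/3 - d3 - d4*3 = -154/3
  d8 = d2/2 = 19/6
  d9 = d5/5 = 7/10
  d10 = d1 - d5 + d4/4 = 5/2
Walk from origin (0, 0):
  seg 1: right by d9 = 7/10 → (7/10, 0)
  seg 2: left by d3 = 4 → (-33/10, 0)
  seg 3: up by d10 = 5/2 → (-33/10, 5/2)
  seg 4: down by d7 = -154/3 → (-33/10, 323/6)
  seg 5: left by d7 = -154/3 → (1441/30, 323/6)
  seg 6: left by d10 = 5/2 → (683/15, 323/6)
  seg 7: down by d9 = 7/10 → (683/15, 797/15)
  seg 8: down by d2 = 19/3 → (683/15, 234/5)
  seg 9: up by d8 = 19/6 → (683/15, 1499/30)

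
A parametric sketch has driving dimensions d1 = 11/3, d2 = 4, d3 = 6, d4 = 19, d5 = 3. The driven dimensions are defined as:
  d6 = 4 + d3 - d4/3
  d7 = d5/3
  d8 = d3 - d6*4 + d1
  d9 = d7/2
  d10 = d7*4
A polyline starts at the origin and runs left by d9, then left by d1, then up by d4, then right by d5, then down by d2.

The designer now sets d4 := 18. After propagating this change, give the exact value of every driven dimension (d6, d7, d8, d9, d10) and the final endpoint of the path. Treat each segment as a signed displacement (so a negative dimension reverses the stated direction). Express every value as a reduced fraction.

d6 = 4
d7 = 1
d8 = -19/3
d9 = 1/2
d10 = 4
endpoint = (-7/6, 14)

Apply edit: d4 := 18
  d6 = 4 + d3 - d4/3 = 4
  d7 = d5/3 = 1
  d8 = d3 - d6*4 + d1 = -19/3
  d9 = d7/2 = 1/2
  d10 = d7*4 = 4
Walk from origin (0, 0):
  seg 1: left by d9 = 1/2 → (-1/2, 0)
  seg 2: left by d1 = 11/3 → (-25/6, 0)
  seg 3: up by d4 = 18 → (-25/6, 18)
  seg 4: right by d5 = 3 → (-7/6, 18)
  seg 5: down by d2 = 4 → (-7/6, 14)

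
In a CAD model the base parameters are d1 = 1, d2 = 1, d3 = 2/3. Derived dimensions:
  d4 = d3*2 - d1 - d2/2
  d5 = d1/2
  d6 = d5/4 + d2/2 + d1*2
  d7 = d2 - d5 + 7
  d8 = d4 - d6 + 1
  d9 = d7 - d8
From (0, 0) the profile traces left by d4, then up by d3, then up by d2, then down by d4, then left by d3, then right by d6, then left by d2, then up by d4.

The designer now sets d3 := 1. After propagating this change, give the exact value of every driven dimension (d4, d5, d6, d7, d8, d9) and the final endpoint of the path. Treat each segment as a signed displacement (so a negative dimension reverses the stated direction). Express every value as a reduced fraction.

Apply edit: d3 := 1
  d4 = d3*2 - d1 - d2/2 = 1/2
  d5 = d1/2 = 1/2
  d6 = d5/4 + d2/2 + d1*2 = 21/8
  d7 = d2 - d5 + 7 = 15/2
  d8 = d4 - d6 + 1 = -9/8
  d9 = d7 - d8 = 69/8
Walk from origin (0, 0):
  seg 1: left by d4 = 1/2 → (-1/2, 0)
  seg 2: up by d3 = 1 → (-1/2, 1)
  seg 3: up by d2 = 1 → (-1/2, 2)
  seg 4: down by d4 = 1/2 → (-1/2, 3/2)
  seg 5: left by d3 = 1 → (-3/2, 3/2)
  seg 6: right by d6 = 21/8 → (9/8, 3/2)
  seg 7: left by d2 = 1 → (1/8, 3/2)
  seg 8: up by d4 = 1/2 → (1/8, 2)

d4 = 1/2
d5 = 1/2
d6 = 21/8
d7 = 15/2
d8 = -9/8
d9 = 69/8
endpoint = (1/8, 2)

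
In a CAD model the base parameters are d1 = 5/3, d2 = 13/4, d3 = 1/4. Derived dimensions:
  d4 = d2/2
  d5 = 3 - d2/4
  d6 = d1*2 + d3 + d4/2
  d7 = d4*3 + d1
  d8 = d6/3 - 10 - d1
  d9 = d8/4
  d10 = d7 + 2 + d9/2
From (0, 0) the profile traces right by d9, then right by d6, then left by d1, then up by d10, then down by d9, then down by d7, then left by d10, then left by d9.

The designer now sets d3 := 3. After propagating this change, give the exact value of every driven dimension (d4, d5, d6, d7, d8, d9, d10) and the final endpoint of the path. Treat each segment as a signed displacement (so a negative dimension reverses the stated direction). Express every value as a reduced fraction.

Apply edit: d3 := 3
  d4 = d2/2 = 13/8
  d5 = 3 - d2/4 = 35/16
  d6 = d1*2 + d3 + d4/2 = 343/48
  d7 = d4*3 + d1 = 157/24
  d8 = d6/3 - 10 - d1 = -1337/144
  d9 = d8/4 = -1337/576
  d10 = d7 + 2 + d9/2 = 8503/1152
Walk from origin (0, 0):
  seg 1: right by d9 = -1337/576 → (-1337/576, 0)
  seg 2: right by d6 = 343/48 → (2779/576, 0)
  seg 3: left by d1 = 5/3 → (1819/576, 0)
  seg 4: up by d10 = 8503/1152 → (1819/576, 8503/1152)
  seg 5: down by d9 = -1337/576 → (1819/576, 11177/1152)
  seg 6: down by d7 = 157/24 → (1819/576, 3641/1152)
  seg 7: left by d10 = 8503/1152 → (-4865/1152, 3641/1152)
  seg 8: left by d9 = -1337/576 → (-2191/1152, 3641/1152)

d4 = 13/8
d5 = 35/16
d6 = 343/48
d7 = 157/24
d8 = -1337/144
d9 = -1337/576
d10 = 8503/1152
endpoint = (-2191/1152, 3641/1152)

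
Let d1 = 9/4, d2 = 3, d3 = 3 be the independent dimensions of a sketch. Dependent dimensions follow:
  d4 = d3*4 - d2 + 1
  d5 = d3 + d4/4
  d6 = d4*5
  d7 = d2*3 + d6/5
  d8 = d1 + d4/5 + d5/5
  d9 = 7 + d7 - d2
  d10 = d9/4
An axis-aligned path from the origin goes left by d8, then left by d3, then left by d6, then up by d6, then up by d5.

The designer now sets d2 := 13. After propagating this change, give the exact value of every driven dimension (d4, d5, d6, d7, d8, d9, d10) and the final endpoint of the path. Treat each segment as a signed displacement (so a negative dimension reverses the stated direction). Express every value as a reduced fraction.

Apply edit: d2 := 13
  d4 = d3*4 - d2 + 1 = 0
  d5 = d3 + d4/4 = 3
  d6 = d4*5 = 0
  d7 = d2*3 + d6/5 = 39
  d8 = d1 + d4/5 + d5/5 = 57/20
  d9 = 7 + d7 - d2 = 33
  d10 = d9/4 = 33/4
Walk from origin (0, 0):
  seg 1: left by d8 = 57/20 → (-57/20, 0)
  seg 2: left by d3 = 3 → (-117/20, 0)
  seg 3: left by d6 = 0 → (-117/20, 0)
  seg 4: up by d6 = 0 → (-117/20, 0)
  seg 5: up by d5 = 3 → (-117/20, 3)

d4 = 0
d5 = 3
d6 = 0
d7 = 39
d8 = 57/20
d9 = 33
d10 = 33/4
endpoint = (-117/20, 3)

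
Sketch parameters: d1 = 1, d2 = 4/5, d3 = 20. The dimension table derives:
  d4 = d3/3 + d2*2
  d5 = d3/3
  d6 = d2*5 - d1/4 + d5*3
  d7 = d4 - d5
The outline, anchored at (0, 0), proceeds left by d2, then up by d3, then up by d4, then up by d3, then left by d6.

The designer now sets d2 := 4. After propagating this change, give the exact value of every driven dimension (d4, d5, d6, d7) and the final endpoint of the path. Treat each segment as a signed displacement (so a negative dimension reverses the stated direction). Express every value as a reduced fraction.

Apply edit: d2 := 4
  d4 = d3/3 + d2*2 = 44/3
  d5 = d3/3 = 20/3
  d6 = d2*5 - d1/4 + d5*3 = 159/4
  d7 = d4 - d5 = 8
Walk from origin (0, 0):
  seg 1: left by d2 = 4 → (-4, 0)
  seg 2: up by d3 = 20 → (-4, 20)
  seg 3: up by d4 = 44/3 → (-4, 104/3)
  seg 4: up by d3 = 20 → (-4, 164/3)
  seg 5: left by d6 = 159/4 → (-175/4, 164/3)

d4 = 44/3
d5 = 20/3
d6 = 159/4
d7 = 8
endpoint = (-175/4, 164/3)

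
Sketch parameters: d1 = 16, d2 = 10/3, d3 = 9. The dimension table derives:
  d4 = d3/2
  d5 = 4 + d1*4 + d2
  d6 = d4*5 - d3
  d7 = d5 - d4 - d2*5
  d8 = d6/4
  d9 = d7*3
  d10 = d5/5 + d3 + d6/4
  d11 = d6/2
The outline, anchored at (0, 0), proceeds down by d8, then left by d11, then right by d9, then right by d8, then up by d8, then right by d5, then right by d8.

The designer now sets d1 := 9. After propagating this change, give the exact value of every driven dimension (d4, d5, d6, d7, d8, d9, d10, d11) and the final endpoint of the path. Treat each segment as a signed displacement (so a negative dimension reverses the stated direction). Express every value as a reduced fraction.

d4 = 9/2
d5 = 130/3
d6 = 27/2
d7 = 133/6
d8 = 27/8
d9 = 133/2
d10 = 505/24
d11 = 27/4
endpoint = (659/6, 0)

Apply edit: d1 := 9
  d4 = d3/2 = 9/2
  d5 = 4 + d1*4 + d2 = 130/3
  d6 = d4*5 - d3 = 27/2
  d7 = d5 - d4 - d2*5 = 133/6
  d8 = d6/4 = 27/8
  d9 = d7*3 = 133/2
  d10 = d5/5 + d3 + d6/4 = 505/24
  d11 = d6/2 = 27/4
Walk from origin (0, 0):
  seg 1: down by d8 = 27/8 → (0, -27/8)
  seg 2: left by d11 = 27/4 → (-27/4, -27/8)
  seg 3: right by d9 = 133/2 → (239/4, -27/8)
  seg 4: right by d8 = 27/8 → (505/8, -27/8)
  seg 5: up by d8 = 27/8 → (505/8, 0)
  seg 6: right by d5 = 130/3 → (2555/24, 0)
  seg 7: right by d8 = 27/8 → (659/6, 0)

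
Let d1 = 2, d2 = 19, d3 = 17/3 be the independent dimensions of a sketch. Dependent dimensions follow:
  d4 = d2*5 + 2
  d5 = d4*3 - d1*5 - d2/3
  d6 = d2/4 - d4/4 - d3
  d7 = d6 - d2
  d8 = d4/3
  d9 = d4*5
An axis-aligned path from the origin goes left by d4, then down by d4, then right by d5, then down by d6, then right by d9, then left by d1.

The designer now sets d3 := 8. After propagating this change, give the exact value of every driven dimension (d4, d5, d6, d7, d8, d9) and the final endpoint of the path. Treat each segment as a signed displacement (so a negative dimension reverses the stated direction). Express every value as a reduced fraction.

Apply edit: d3 := 8
  d4 = d2*5 + 2 = 97
  d5 = d4*3 - d1*5 - d2/3 = 824/3
  d6 = d2/4 - d4/4 - d3 = -55/2
  d7 = d6 - d2 = -93/2
  d8 = d4/3 = 97/3
  d9 = d4*5 = 485
Walk from origin (0, 0):
  seg 1: left by d4 = 97 → (-97, 0)
  seg 2: down by d4 = 97 → (-97, -97)
  seg 3: right by d5 = 824/3 → (533/3, -97)
  seg 4: down by d6 = -55/2 → (533/3, -139/2)
  seg 5: right by d9 = 485 → (1988/3, -139/2)
  seg 6: left by d1 = 2 → (1982/3, -139/2)

d4 = 97
d5 = 824/3
d6 = -55/2
d7 = -93/2
d8 = 97/3
d9 = 485
endpoint = (1982/3, -139/2)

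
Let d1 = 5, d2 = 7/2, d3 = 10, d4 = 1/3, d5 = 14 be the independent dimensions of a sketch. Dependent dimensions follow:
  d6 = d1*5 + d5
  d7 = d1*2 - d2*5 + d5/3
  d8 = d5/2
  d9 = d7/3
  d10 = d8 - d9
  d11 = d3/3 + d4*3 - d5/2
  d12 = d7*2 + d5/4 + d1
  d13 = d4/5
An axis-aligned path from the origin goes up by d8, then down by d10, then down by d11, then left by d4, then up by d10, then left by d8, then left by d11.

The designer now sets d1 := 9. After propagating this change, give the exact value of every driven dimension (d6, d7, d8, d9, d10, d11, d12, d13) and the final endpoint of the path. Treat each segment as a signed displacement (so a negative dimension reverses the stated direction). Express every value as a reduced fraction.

d6 = 59
d7 = 31/6
d8 = 7
d9 = 31/18
d10 = 95/18
d11 = -8/3
d12 = 137/6
d13 = 1/15
endpoint = (-14/3, 29/3)

Apply edit: d1 := 9
  d6 = d1*5 + d5 = 59
  d7 = d1*2 - d2*5 + d5/3 = 31/6
  d8 = d5/2 = 7
  d9 = d7/3 = 31/18
  d10 = d8 - d9 = 95/18
  d11 = d3/3 + d4*3 - d5/2 = -8/3
  d12 = d7*2 + d5/4 + d1 = 137/6
  d13 = d4/5 = 1/15
Walk from origin (0, 0):
  seg 1: up by d8 = 7 → (0, 7)
  seg 2: down by d10 = 95/18 → (0, 31/18)
  seg 3: down by d11 = -8/3 → (0, 79/18)
  seg 4: left by d4 = 1/3 → (-1/3, 79/18)
  seg 5: up by d10 = 95/18 → (-1/3, 29/3)
  seg 6: left by d8 = 7 → (-22/3, 29/3)
  seg 7: left by d11 = -8/3 → (-14/3, 29/3)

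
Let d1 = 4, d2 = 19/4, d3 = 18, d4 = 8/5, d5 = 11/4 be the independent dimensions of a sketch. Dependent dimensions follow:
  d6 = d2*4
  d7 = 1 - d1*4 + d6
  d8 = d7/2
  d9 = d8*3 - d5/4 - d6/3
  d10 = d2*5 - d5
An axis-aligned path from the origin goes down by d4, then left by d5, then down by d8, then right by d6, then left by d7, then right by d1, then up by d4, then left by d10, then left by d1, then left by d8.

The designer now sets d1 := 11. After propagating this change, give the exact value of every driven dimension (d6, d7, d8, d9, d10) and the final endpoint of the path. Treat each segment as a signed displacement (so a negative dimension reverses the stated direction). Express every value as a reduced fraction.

d6 = 19
d7 = -24
d8 = -12
d9 = -2065/48
d10 = 21
endpoint = (125/4, 12)

Apply edit: d1 := 11
  d6 = d2*4 = 19
  d7 = 1 - d1*4 + d6 = -24
  d8 = d7/2 = -12
  d9 = d8*3 - d5/4 - d6/3 = -2065/48
  d10 = d2*5 - d5 = 21
Walk from origin (0, 0):
  seg 1: down by d4 = 8/5 → (0, -8/5)
  seg 2: left by d5 = 11/4 → (-11/4, -8/5)
  seg 3: down by d8 = -12 → (-11/4, 52/5)
  seg 4: right by d6 = 19 → (65/4, 52/5)
  seg 5: left by d7 = -24 → (161/4, 52/5)
  seg 6: right by d1 = 11 → (205/4, 52/5)
  seg 7: up by d4 = 8/5 → (205/4, 12)
  seg 8: left by d10 = 21 → (121/4, 12)
  seg 9: left by d1 = 11 → (77/4, 12)
  seg 10: left by d8 = -12 → (125/4, 12)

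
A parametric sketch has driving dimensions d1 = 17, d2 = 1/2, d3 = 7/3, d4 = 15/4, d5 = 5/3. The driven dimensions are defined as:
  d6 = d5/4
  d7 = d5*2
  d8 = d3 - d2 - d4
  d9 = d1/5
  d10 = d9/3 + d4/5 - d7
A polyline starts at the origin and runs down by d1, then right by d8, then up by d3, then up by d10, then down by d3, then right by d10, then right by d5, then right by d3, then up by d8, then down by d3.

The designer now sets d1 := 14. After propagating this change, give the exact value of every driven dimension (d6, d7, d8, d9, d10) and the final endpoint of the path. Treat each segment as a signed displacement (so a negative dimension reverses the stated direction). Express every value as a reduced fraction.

Apply edit: d1 := 14
  d6 = d5/4 = 5/12
  d7 = d5*2 = 10/3
  d8 = d3 - d2 - d4 = -23/12
  d9 = d1/5 = 14/5
  d10 = d9/3 + d4/5 - d7 = -33/20
Walk from origin (0, 0):
  seg 1: down by d1 = 14 → (0, -14)
  seg 2: right by d8 = -23/12 → (-23/12, -14)
  seg 3: up by d3 = 7/3 → (-23/12, -35/3)
  seg 4: up by d10 = -33/20 → (-23/12, -799/60)
  seg 5: down by d3 = 7/3 → (-23/12, -313/20)
  seg 6: right by d10 = -33/20 → (-107/30, -313/20)
  seg 7: right by d5 = 5/3 → (-19/10, -313/20)
  seg 8: right by d3 = 7/3 → (13/30, -313/20)
  seg 9: up by d8 = -23/12 → (13/30, -527/30)
  seg 10: down by d3 = 7/3 → (13/30, -199/10)

d6 = 5/12
d7 = 10/3
d8 = -23/12
d9 = 14/5
d10 = -33/20
endpoint = (13/30, -199/10)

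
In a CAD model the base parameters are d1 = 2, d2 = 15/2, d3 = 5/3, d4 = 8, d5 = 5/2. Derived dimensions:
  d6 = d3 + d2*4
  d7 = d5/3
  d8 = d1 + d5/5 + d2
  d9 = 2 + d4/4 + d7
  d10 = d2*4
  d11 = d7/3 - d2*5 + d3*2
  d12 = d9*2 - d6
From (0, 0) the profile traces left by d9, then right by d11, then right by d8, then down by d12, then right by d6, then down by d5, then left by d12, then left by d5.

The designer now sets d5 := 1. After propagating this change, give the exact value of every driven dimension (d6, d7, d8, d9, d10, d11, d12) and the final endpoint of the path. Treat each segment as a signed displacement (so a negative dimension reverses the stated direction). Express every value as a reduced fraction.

Apply edit: d5 := 1
  d6 = d3 + d2*4 = 95/3
  d7 = d5/3 = 1/3
  d8 = d1 + d5/5 + d2 = 97/10
  d9 = 2 + d4/4 + d7 = 13/3
  d10 = d2*4 = 30
  d11 = d7/3 - d2*5 + d3*2 = -613/18
  d12 = d9*2 - d6 = -23
Walk from origin (0, 0):
  seg 1: left by d9 = 13/3 → (-13/3, 0)
  seg 2: right by d11 = -613/18 → (-691/18, 0)
  seg 3: right by d8 = 97/10 → (-1291/45, 0)
  seg 4: down by d12 = -23 → (-1291/45, 23)
  seg 5: right by d6 = 95/3 → (134/45, 23)
  seg 6: down by d5 = 1 → (134/45, 22)
  seg 7: left by d12 = -23 → (1169/45, 22)
  seg 8: left by d5 = 1 → (1124/45, 22)

d6 = 95/3
d7 = 1/3
d8 = 97/10
d9 = 13/3
d10 = 30
d11 = -613/18
d12 = -23
endpoint = (1124/45, 22)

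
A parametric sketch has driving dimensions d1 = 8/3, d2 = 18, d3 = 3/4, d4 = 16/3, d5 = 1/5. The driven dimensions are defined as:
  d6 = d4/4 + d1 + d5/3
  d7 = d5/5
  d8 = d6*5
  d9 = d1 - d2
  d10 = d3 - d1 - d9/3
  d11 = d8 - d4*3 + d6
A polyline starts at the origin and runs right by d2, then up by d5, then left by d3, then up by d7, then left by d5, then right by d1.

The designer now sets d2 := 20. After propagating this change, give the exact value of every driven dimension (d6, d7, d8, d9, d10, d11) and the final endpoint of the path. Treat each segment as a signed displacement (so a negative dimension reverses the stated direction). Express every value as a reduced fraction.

d6 = 61/15
d7 = 1/25
d8 = 61/3
d9 = -52/3
d10 = 139/36
d11 = 42/5
endpoint = (1303/60, 6/25)

Apply edit: d2 := 20
  d6 = d4/4 + d1 + d5/3 = 61/15
  d7 = d5/5 = 1/25
  d8 = d6*5 = 61/3
  d9 = d1 - d2 = -52/3
  d10 = d3 - d1 - d9/3 = 139/36
  d11 = d8 - d4*3 + d6 = 42/5
Walk from origin (0, 0):
  seg 1: right by d2 = 20 → (20, 0)
  seg 2: up by d5 = 1/5 → (20, 1/5)
  seg 3: left by d3 = 3/4 → (77/4, 1/5)
  seg 4: up by d7 = 1/25 → (77/4, 6/25)
  seg 5: left by d5 = 1/5 → (381/20, 6/25)
  seg 6: right by d1 = 8/3 → (1303/60, 6/25)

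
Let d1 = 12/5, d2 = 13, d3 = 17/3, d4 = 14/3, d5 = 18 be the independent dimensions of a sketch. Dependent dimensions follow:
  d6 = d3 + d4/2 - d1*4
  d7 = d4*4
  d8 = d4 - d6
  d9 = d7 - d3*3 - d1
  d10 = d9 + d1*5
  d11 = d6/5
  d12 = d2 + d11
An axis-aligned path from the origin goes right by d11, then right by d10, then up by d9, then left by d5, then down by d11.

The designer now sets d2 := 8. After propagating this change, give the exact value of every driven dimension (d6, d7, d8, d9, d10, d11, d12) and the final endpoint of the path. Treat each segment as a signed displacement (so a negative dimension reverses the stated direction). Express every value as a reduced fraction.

Apply edit: d2 := 8
  d6 = d3 + d4/2 - d1*4 = -8/5
  d7 = d4*4 = 56/3
  d8 = d4 - d6 = 94/15
  d9 = d7 - d3*3 - d1 = -11/15
  d10 = d9 + d1*5 = 169/15
  d11 = d6/5 = -8/25
  d12 = d2 + d11 = 192/25
Walk from origin (0, 0):
  seg 1: right by d11 = -8/25 → (-8/25, 0)
  seg 2: right by d10 = 169/15 → (821/75, 0)
  seg 3: up by d9 = -11/15 → (821/75, -11/15)
  seg 4: left by d5 = 18 → (-529/75, -11/15)
  seg 5: down by d11 = -8/25 → (-529/75, -31/75)

d6 = -8/5
d7 = 56/3
d8 = 94/15
d9 = -11/15
d10 = 169/15
d11 = -8/25
d12 = 192/25
endpoint = (-529/75, -31/75)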